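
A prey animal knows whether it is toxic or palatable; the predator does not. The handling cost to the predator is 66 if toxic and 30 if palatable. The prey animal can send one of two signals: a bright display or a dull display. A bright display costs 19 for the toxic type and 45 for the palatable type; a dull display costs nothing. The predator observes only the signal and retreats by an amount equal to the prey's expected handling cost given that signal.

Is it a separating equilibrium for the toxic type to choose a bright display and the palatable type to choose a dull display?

Yes

Under separation the predator infers type exactly: bright display → toxic (pays 66), dull display → palatable (pays 30).
Toxic: bright display gives 66 − 19 = 47; dull display gives 30 − 0 = 30. No deviation. ✓
Palatable: dull display gives 30 − 0 = 30; bright display gives 66 − 45 = 21. No deviation. ✓
Both incentive constraints hold.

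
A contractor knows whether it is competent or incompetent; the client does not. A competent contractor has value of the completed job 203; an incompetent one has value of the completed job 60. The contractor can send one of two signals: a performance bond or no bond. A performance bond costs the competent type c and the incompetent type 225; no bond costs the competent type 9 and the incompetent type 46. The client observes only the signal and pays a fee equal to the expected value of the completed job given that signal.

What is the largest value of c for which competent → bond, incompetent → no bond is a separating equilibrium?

Under separation: bond → competent (pays 203); no bond → incompetent (pays 60).
Incompetent: 60 − 46 = 14 ≥ 203 − 225 = -22. Holds regardless of c. ✓
Competent: 203 − c ≥ 60 − 9, so c ≤ 203 − 51 = 152.

152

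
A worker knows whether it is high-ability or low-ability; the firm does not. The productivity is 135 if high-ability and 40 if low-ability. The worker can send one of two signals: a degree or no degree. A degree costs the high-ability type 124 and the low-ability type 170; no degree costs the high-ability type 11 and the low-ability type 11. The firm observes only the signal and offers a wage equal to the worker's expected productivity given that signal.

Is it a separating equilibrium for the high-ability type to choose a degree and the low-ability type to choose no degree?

No

Under separation the firm infers type exactly: degree → high-ability (pays 135), no degree → low-ability (pays 40).
High-ability: degree gives 135 − 124 = 11; no degree gives 40 − 11 = 29. Would deviate. ✗
Low-ability: no degree gives 40 − 11 = 29; degree gives 135 − 170 = -35. No deviation. ✓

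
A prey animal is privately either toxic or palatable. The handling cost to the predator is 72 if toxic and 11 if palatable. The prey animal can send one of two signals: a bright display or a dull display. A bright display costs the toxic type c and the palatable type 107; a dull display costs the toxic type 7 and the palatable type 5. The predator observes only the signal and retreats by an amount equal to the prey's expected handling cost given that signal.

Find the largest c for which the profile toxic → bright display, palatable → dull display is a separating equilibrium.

Under separation: bright display → toxic (pays 72); dull display → palatable (pays 11).
Palatable: 11 − 5 = 6 ≥ 72 − 107 = -35. Holds regardless of c. ✓
Toxic: 72 − c ≥ 11 − 7, so c ≤ 72 − 4 = 68.

68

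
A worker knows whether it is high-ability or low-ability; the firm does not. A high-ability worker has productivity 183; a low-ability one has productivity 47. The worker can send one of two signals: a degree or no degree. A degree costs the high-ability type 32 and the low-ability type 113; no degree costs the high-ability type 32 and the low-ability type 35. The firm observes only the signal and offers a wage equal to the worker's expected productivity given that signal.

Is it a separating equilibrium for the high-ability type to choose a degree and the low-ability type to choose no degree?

If types separate, degree earns payment 183 and no degree earns 47.
High-ability: degree gives 183 − 32 = 151; no degree gives 47 − 32 = 15. No deviation. ✓
Low-ability: no degree gives 47 − 35 = 12; degree gives 183 − 113 = 70. Would deviate. ✗

No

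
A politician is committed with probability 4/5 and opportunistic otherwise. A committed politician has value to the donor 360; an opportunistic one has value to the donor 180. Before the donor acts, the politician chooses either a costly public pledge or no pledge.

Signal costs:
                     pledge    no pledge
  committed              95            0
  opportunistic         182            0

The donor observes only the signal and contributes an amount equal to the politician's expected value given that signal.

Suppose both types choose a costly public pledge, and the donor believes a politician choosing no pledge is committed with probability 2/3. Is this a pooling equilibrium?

On the equilibrium path (pledge) the donor holds the prior 4/5 and pays 4/5·360 + 1/5·180 = 324. Off-path (no pledge) belief 2/3 gives 2/3·360 + 1/3·180 = 300.
Committed: pledge gives 324 − 95 = 229; no pledge gives 300 − 0 = 300. Deviates. ✗
Opportunistic: pledge gives 324 − 182 = 142; no pledge gives 300 − 0 = 300. Deviates. ✗

No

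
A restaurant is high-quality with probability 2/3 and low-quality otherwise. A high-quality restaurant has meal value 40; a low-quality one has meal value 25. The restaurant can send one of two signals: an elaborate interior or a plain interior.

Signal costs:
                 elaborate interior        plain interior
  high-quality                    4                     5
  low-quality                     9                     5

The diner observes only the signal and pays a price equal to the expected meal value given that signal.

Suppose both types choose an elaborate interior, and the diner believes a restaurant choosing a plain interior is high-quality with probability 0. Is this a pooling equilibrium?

At the pooled signal (elaborate interior) the diner holds the prior 2/3 and pays 2/3·40 + 1/3·25 = 35. Off-path (plain interior) belief 0 gives 0·40 + 1·25 = 25.
High-quality: elaborate interior gives 35 − 4 = 31; plain interior gives 25 − 5 = 20. Stays. ✓
Low-quality: elaborate interior gives 35 − 9 = 26; plain interior gives 25 − 5 = 20. Stays. ✓

Yes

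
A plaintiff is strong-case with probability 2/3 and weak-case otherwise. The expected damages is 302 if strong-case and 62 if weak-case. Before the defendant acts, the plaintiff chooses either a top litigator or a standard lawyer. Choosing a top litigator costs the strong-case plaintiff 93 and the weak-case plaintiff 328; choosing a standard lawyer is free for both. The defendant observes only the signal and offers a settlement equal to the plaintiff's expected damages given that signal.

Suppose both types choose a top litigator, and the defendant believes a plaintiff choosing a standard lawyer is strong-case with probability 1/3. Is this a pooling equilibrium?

At the pooled signal (top litigator) the defendant holds the prior 2/3 and pays 2/3·302 + 1/3·62 = 222. Off-path (standard lawyer) belief 1/3 gives 1/3·302 + 2/3·62 = 142.
Strong-case: top litigator gives 222 − 93 = 129; standard lawyer gives 142 − 0 = 142. Deviates. ✗
Weak-case: top litigator gives 222 − 328 = -106; standard lawyer gives 142 − 0 = 142. Deviates. ✗

No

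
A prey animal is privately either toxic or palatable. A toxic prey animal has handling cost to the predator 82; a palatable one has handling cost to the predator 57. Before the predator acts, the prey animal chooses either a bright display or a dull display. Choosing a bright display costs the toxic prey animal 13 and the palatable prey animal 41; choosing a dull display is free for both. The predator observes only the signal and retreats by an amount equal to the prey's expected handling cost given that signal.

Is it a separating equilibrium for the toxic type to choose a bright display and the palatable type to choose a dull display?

Yes

If types separate, bright display earns payment 82 and dull display earns 57.
Toxic: bright display gives 82 − 13 = 69; dull display gives 57 − 0 = 57. No deviation. ✓
Palatable: dull display gives 57 − 0 = 57; bright display gives 82 − 41 = 41. No deviation. ✓
Both incentive constraints hold.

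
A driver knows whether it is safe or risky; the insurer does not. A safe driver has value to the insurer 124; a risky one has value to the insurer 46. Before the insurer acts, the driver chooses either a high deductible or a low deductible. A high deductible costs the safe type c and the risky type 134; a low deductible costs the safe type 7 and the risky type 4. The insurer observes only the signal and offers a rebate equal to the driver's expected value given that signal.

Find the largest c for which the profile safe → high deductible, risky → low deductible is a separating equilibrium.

Under separation: high deductible → safe (pays 124); low deductible → risky (pays 46).
Risky: 46 − 4 = 42 ≥ 124 − 134 = -10. Holds regardless of c. ✓
Safe: 124 − c ≥ 46 − 7, so c ≤ 124 − 39 = 85.

85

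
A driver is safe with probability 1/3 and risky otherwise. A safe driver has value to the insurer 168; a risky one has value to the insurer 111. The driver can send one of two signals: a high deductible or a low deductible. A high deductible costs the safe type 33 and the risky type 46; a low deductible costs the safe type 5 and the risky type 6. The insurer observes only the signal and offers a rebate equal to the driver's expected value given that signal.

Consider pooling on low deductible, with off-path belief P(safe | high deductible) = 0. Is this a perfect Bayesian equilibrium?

Yes

On the equilibrium path (low deductible) the insurer holds the prior 1/3 and pays 1/3·168 + 2/3·111 = 130. Off-path (high deductible) belief 0 gives 0·168 + 1·111 = 111.
Safe: low deductible gives 130 − 5 = 125; high deductible gives 111 − 33 = 78. Stays. ✓
Risky: low deductible gives 130 − 6 = 124; high deductible gives 111 − 46 = 65. Stays. ✓
Beliefs are Bayes-consistent on-path and both types best-respond.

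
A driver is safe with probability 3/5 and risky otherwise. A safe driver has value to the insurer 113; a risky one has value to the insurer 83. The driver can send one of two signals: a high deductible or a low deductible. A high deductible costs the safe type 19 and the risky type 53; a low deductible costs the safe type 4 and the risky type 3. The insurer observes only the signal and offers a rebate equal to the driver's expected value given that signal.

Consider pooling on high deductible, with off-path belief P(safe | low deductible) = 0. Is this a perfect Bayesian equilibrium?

On the equilibrium path (high deductible) the insurer holds the prior 3/5 and pays 3/5·113 + 2/5·83 = 101. Off-path (low deductible) belief 0 gives 0·113 + 1·83 = 83.
Safe: high deductible gives 101 − 19 = 82; low deductible gives 83 − 4 = 79. Stays. ✓
Risky: high deductible gives 101 − 53 = 48; low deductible gives 83 − 3 = 80. Deviates. ✗

No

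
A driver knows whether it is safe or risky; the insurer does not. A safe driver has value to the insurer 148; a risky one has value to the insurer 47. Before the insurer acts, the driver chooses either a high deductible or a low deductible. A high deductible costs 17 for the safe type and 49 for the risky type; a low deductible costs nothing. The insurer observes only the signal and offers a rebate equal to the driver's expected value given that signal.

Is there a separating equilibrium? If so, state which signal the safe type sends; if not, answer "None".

None

Try safe → high deductible, risky → low deductible:
  If types separate, high deductible earns payment 148 and low deductible earns 47.
  Safe: high deductible gives 148 − 17 = 131; low deductible gives 47 − 0 = 47. No deviation. ✓
  Risky: low deductible gives 47 − 0 = 47; high deductible gives 148 − 49 = 99. Would deviate. ✗
Try safe → low deductible, risky → high deductible:
  If types separate, low deductible earns payment 148 and high deductible earns 47.
  Safe: low deductible gives 148 − 0 = 148; high deductible gives 47 − 17 = 30. No deviation. ✓
  Risky: high deductible gives 47 − 49 = -2; low deductible gives 148 − 0 = 148. Would deviate. ✗
Neither assignment is incentive-compatible.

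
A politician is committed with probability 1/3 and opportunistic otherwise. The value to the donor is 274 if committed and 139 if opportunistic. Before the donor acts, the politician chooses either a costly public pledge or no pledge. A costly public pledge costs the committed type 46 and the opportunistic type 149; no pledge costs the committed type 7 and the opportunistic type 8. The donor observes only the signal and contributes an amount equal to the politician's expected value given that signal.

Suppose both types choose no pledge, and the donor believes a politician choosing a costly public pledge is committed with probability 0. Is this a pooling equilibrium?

At the pooled signal (no pledge) the donor holds the prior 1/3 and pays 1/3·274 + 2/3·139 = 184. Off-path (pledge) belief 0 gives 0·274 + 1·139 = 139.
Committed: no pledge gives 184 − 7 = 177; pledge gives 139 − 46 = 93. Stays. ✓
Opportunistic: no pledge gives 184 − 8 = 176; pledge gives 139 − 149 = -10. Stays. ✓

Yes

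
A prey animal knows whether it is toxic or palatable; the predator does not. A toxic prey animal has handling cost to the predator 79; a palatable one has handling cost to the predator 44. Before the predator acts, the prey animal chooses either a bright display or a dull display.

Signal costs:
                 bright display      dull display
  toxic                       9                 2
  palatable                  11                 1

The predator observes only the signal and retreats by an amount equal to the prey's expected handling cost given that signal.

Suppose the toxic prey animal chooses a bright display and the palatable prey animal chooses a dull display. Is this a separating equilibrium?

No

Under separation the predator infers type exactly: bright display → toxic (pays 79), dull display → palatable (pays 44).
Toxic: bright display gives 79 − 9 = 70; dull display gives 44 − 2 = 42. No deviation. ✓
Palatable: dull display gives 44 − 1 = 43; bright display gives 79 − 11 = 68. Would deviate. ✗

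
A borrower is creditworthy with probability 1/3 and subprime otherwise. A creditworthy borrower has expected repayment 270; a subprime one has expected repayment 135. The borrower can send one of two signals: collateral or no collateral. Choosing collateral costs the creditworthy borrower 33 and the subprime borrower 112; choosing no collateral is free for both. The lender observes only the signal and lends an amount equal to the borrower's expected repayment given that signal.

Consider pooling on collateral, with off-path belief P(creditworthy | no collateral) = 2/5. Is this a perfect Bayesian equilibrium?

On the equilibrium path (collateral) the lender holds the prior 1/3 and pays 1/3·270 + 2/3·135 = 180. Off-path (no collateral) belief 2/5 gives 2/5·270 + 3/5·135 = 189.
Creditworthy: collateral gives 180 − 33 = 147; no collateral gives 189 − 0 = 189. Deviates. ✗
Subprime: collateral gives 180 − 112 = 68; no collateral gives 189 − 0 = 189. Deviates. ✗

No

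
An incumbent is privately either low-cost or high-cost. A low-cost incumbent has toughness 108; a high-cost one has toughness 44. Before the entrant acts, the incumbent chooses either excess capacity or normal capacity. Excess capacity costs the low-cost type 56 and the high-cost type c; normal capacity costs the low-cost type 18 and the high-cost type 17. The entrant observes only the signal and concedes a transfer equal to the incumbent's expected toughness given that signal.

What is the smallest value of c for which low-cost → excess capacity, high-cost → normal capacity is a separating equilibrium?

Under separation: excess capacity → low-cost (pays 108); normal capacity → high-cost (pays 44).
Low-cost: 108 − 56 = 52 ≥ 44 − 18 = 26. Holds regardless of c. ✓
High-cost: 44 − 17 ≥ 108 − c, so c ≥ 108 − 27 = 81.

81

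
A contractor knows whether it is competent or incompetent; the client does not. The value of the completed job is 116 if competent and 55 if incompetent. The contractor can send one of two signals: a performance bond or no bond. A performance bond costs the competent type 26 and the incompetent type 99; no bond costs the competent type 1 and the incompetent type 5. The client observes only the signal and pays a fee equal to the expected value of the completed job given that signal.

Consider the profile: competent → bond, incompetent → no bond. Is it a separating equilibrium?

Yes

Under separation the client infers type exactly: bond → competent (pays 116), no bond → incompetent (pays 55).
Competent: bond gives 116 − 26 = 90; no bond gives 55 − 1 = 54. No deviation. ✓
Incompetent: no bond gives 55 − 5 = 50; bond gives 116 − 99 = 17. No deviation. ✓
Neither type gains from mimicking the other.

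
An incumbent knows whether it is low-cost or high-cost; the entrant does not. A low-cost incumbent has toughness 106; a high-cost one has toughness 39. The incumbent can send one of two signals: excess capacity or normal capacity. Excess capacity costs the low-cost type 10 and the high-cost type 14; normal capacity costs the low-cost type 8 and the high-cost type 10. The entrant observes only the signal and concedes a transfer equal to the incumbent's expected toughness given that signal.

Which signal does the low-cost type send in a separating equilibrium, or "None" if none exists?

Try low-cost → excess capacity, high-cost → normal capacity:
  Under separation the entrant infers type exactly: excess capacity → low-cost (pays 106), normal capacity → high-cost (pays 39).
  Low-cost: excess capacity gives 106 − 10 = 96; normal capacity gives 39 − 8 = 31. No deviation. ✓
  High-cost: normal capacity gives 39 − 10 = 29; excess capacity gives 106 − 14 = 92. Would deviate. ✗
Try low-cost → normal capacity, high-cost → excess capacity:
  Under separation the entrant infers type exactly: normal capacity → low-cost (pays 106), excess capacity → high-cost (pays 39).
  Low-cost: normal capacity gives 106 − 8 = 98; excess capacity gives 39 − 10 = 29. No deviation. ✓
  High-cost: excess capacity gives 39 − 14 = 25; normal capacity gives 106 − 10 = 96. Would deviate. ✗
Neither assignment is incentive-compatible.

None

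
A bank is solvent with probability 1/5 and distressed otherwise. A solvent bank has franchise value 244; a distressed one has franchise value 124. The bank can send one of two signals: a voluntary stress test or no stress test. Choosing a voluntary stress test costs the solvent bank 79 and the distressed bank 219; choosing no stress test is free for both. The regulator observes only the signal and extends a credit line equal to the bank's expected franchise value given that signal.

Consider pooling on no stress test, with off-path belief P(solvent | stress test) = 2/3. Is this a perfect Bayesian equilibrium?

At the pooled signal (no stress test) the regulator holds the prior 1/5 and pays 1/5·244 + 4/5·124 = 148. Off-path (stress test) belief 2/3 gives 2/3·244 + 1/3·124 = 204.
Solvent: no stress test gives 148 − 0 = 148; stress test gives 204 − 79 = 125. Stays. ✓
Distressed: no stress test gives 148 − 0 = 148; stress test gives 204 − 219 = -15. Stays. ✓

Yes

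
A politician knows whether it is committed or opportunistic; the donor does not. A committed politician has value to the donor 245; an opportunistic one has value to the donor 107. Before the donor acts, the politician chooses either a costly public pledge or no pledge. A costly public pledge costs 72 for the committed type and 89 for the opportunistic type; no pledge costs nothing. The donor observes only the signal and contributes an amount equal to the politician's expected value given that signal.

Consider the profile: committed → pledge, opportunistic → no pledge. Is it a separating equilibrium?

If types separate, pledge earns payment 245 and no pledge earns 107.
Committed: pledge gives 245 − 72 = 173; no pledge gives 107 − 0 = 107. No deviation. ✓
Opportunistic: no pledge gives 107 − 0 = 107; pledge gives 245 − 89 = 156. Would deviate. ✗

No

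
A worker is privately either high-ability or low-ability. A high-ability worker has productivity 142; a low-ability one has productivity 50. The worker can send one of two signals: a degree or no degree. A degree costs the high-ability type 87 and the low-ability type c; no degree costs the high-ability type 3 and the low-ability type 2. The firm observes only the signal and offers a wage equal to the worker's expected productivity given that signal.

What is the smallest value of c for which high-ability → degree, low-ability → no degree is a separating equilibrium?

94

Under separation: degree → high-ability (pays 142); no degree → low-ability (pays 50).
High-ability: 142 − 87 = 55 ≥ 50 − 3 = 47. Holds regardless of c. ✓
Low-ability: 50 − 2 ≥ 142 − c, so c ≥ 142 − 48 = 94.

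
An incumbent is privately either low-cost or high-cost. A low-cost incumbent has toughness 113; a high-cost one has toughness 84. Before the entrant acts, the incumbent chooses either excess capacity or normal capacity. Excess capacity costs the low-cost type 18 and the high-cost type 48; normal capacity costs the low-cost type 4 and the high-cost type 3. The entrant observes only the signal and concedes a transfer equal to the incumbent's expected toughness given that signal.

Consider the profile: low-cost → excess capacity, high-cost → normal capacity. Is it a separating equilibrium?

If types separate, excess capacity earns payment 113 and normal capacity earns 84.
Low-cost: excess capacity gives 113 − 18 = 95; normal capacity gives 84 − 4 = 80. No deviation. ✓
High-cost: normal capacity gives 84 − 3 = 81; excess capacity gives 113 − 48 = 65. No deviation. ✓
Neither type gains from mimicking the other.

Yes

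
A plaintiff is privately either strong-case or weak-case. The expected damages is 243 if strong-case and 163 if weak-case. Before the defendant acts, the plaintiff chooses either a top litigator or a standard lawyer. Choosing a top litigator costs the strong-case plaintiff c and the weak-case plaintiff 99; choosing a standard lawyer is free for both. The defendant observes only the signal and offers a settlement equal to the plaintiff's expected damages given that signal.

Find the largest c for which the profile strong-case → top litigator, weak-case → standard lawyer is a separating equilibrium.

Under separation: top litigator → strong-case (pays 243); standard lawyer → weak-case (pays 163).
Weak-case: 163 − 0 = 163 ≥ 243 − 99 = 144. Holds regardless of c. ✓
Strong-case: 243 − c ≥ 163 − 0, so c ≤ 243 − 163 = 80.

80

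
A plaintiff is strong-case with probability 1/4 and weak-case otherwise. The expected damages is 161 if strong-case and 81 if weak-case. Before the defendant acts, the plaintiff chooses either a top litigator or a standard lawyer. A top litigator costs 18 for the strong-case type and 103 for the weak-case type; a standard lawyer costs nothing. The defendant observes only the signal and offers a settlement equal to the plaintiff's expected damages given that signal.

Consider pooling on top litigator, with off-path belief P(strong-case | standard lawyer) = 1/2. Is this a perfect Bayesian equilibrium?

No

On the equilibrium path (top litigator) the defendant holds the prior 1/4 and pays 1/4·161 + 3/4·81 = 101. Off-path (standard lawyer) belief 1/2 gives 1/2·161 + 1/2·81 = 121.
Strong-case: top litigator gives 101 − 18 = 83; standard lawyer gives 121 − 0 = 121. Deviates. ✗
Weak-case: top litigator gives 101 − 103 = -2; standard lawyer gives 121 − 0 = 121. Deviates. ✗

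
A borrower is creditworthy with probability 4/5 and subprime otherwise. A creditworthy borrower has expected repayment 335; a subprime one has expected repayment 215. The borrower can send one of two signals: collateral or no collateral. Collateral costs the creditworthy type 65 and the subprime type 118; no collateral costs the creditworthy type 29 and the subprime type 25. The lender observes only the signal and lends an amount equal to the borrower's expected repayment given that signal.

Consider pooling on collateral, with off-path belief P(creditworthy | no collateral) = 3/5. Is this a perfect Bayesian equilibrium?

No

At the pooled signal (collateral) the lender holds the prior 4/5 and pays 4/5·335 + 1/5·215 = 311. Off-path (no collateral) belief 3/5 gives 3/5·335 + 2/5·215 = 287.
Creditworthy: collateral gives 311 − 65 = 246; no collateral gives 287 − 29 = 258. Deviates. ✗
Subprime: collateral gives 311 − 118 = 193; no collateral gives 287 − 25 = 262. Deviates. ✗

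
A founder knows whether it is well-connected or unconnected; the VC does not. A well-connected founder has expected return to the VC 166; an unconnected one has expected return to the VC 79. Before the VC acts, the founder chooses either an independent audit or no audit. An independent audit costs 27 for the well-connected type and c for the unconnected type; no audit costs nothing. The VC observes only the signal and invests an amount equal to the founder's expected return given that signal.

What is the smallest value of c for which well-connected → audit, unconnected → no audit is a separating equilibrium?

Under separation: audit → well-connected (pays 166); no audit → unconnected (pays 79).
Well-connected: 166 − 27 = 139 ≥ 79 − 0 = 79. Holds regardless of c. ✓
Unconnected: 79 − 0 ≥ 166 − c, so c ≥ 166 − 79 = 87.

87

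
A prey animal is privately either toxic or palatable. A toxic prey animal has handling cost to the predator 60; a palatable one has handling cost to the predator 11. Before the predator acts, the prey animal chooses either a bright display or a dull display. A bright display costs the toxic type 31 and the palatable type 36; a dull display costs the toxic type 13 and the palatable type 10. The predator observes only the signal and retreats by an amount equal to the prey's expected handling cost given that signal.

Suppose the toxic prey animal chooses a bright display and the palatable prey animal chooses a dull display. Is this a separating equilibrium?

No

Under separation the predator infers type exactly: bright display → toxic (pays 60), dull display → palatable (pays 11).
Toxic: bright display gives 60 − 31 = 29; dull display gives 11 − 13 = -2. No deviation. ✓
Palatable: dull display gives 11 − 10 = 1; bright display gives 60 − 36 = 24. Would deviate. ✗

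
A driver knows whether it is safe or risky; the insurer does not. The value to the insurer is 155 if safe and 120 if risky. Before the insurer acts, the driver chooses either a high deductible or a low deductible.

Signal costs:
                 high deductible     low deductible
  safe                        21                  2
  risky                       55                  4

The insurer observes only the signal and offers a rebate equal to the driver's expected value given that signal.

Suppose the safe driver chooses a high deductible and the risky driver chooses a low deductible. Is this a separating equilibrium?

Yes

If types separate, high deductible earns payment 155 and low deductible earns 120.
Safe: high deductible gives 155 − 21 = 134; low deductible gives 120 − 2 = 118. No deviation. ✓
Risky: low deductible gives 120 − 4 = 116; high deductible gives 155 − 55 = 100. No deviation. ✓
Neither type gains from mimicking the other.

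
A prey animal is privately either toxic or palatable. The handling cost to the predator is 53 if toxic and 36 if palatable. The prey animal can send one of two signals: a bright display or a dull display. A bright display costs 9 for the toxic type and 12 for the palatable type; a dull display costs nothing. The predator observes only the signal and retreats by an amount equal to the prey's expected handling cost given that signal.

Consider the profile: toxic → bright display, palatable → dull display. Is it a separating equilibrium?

If types separate, bright display earns payment 53 and dull display earns 36.
Toxic: bright display gives 53 − 9 = 44; dull display gives 36 − 0 = 36. No deviation. ✓
Palatable: dull display gives 36 − 0 = 36; bright display gives 53 − 12 = 41. Would deviate. ✗

No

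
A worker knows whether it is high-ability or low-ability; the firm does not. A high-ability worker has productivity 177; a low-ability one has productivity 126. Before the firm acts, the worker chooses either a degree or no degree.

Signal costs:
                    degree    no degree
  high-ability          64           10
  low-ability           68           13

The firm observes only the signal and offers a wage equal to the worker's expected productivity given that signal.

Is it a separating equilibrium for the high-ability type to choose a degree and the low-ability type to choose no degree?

If types separate, degree earns payment 177 and no degree earns 126.
High-ability: degree gives 177 − 64 = 113; no degree gives 126 − 10 = 116. Would deviate. ✗
Low-ability: no degree gives 126 − 13 = 113; degree gives 177 − 68 = 109. No deviation. ✓

No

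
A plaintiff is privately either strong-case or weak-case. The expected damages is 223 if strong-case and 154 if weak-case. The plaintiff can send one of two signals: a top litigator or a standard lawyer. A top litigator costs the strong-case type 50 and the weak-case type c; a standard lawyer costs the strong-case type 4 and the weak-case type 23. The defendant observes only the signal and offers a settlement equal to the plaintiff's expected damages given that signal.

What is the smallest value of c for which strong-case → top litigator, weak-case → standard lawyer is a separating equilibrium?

92

Under separation: top litigator → strong-case (pays 223); standard lawyer → weak-case (pays 154).
Strong-case: 223 − 50 = 173 ≥ 154 − 4 = 150. Holds regardless of c. ✓
Weak-case: 154 − 23 ≥ 223 − c, so c ≥ 223 − 131 = 92.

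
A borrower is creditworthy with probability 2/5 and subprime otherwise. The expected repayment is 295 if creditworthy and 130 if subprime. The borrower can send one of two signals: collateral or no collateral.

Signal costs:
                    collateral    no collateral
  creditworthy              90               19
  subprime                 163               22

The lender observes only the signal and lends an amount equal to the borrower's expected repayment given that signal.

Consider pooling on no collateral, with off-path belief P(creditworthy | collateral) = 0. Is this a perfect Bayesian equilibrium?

Yes

At the pooled signal (no collateral) the lender holds the prior 2/5 and pays 2/5·295 + 3/5·130 = 196. Off-path (collateral) belief 0 gives 0·295 + 1·130 = 130.
Creditworthy: no collateral gives 196 − 19 = 177; collateral gives 130 − 90 = 40. Stays. ✓
Subprime: no collateral gives 196 − 22 = 174; collateral gives 130 − 163 = -33. Stays. ✓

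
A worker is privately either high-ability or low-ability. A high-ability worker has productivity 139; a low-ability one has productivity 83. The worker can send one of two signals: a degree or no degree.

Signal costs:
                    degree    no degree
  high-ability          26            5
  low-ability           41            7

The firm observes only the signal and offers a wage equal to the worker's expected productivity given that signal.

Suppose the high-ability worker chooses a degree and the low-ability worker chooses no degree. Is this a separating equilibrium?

If types separate, degree earns payment 139 and no degree earns 83.
High-ability: degree gives 139 − 26 = 113; no degree gives 83 − 5 = 78. No deviation. ✓
Low-ability: no degree gives 83 − 7 = 76; degree gives 139 − 41 = 98. Would deviate. ✗

No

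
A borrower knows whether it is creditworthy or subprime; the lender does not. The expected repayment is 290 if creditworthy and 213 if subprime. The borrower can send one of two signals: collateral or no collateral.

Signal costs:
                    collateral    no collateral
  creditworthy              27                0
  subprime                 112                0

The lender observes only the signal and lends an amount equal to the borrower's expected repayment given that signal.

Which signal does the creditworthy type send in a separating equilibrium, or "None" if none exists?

Try creditworthy → collateral, subprime → no collateral:
  Under separation the lender infers type exactly: collateral → creditworthy (pays 290), no collateral → subprime (pays 213).
  Creditworthy: collateral gives 290 − 27 = 263; no collateral gives 213 − 0 = 213. No deviation. ✓
  Subprime: no collateral gives 213 − 0 = 213; collateral gives 290 − 112 = 178. No deviation. ✓
Both hold — the creditworthy type sends collateral.

collateral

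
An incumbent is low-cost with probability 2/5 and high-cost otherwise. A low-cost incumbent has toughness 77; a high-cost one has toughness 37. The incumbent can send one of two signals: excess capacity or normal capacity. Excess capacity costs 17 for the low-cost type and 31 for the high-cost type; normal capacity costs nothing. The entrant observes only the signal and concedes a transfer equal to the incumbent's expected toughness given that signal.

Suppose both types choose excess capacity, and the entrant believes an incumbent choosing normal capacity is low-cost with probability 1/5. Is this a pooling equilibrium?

No

On the equilibrium path (excess capacity) the entrant holds the prior 2/5 and pays 2/5·77 + 3/5·37 = 53. Off-path (normal capacity) belief 1/5 gives 1/5·77 + 4/5·37 = 45.
Low-cost: excess capacity gives 53 − 17 = 36; normal capacity gives 45 − 0 = 45. Deviates. ✗
High-cost: excess capacity gives 53 − 31 = 22; normal capacity gives 45 − 0 = 45. Deviates. ✗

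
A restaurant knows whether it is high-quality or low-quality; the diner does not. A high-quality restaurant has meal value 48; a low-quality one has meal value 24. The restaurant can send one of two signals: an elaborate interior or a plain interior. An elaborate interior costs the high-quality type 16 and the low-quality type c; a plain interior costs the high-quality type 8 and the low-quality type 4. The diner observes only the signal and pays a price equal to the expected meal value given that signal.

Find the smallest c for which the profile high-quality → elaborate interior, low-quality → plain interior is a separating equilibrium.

Under separation: elaborate interior → high-quality (pays 48); plain interior → low-quality (pays 24).
High-quality: 48 − 16 = 32 ≥ 24 − 8 = 16. Holds regardless of c. ✓
Low-quality: 24 − 4 ≥ 48 − c, so c ≥ 48 − 20 = 28.

28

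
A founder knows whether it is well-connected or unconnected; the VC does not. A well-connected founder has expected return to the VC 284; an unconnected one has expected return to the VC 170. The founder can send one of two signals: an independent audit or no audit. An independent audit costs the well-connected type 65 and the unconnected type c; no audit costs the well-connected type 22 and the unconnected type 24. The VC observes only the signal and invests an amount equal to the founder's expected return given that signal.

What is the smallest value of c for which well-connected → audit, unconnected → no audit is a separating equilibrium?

Under separation: audit → well-connected (pays 284); no audit → unconnected (pays 170).
Well-connected: 284 − 65 = 219 ≥ 170 − 22 = 148. Holds regardless of c. ✓
Unconnected: 170 − 24 ≥ 284 − c, so c ≥ 284 − 146 = 138.

138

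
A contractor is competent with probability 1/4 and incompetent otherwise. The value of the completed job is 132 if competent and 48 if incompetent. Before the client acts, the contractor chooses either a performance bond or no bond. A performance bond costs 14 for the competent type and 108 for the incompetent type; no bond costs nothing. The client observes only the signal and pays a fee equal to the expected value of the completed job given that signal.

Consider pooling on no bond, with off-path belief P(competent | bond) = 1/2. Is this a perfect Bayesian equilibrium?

No

On the equilibrium path (no bond) the client holds the prior 1/4 and pays 1/4·132 + 3/4·48 = 69. Off-path (bond) belief 1/2 gives 1/2·132 + 1/2·48 = 90.
Competent: no bond gives 69 − 0 = 69; bond gives 90 − 14 = 76. Deviates. ✗
Incompetent: no bond gives 69 − 0 = 69; bond gives 90 − 108 = -18. Stays. ✓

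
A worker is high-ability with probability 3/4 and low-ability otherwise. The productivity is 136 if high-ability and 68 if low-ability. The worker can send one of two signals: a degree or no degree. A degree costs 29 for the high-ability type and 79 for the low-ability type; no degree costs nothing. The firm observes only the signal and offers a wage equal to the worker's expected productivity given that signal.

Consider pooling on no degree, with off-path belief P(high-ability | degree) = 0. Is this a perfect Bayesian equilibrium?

At the pooled signal (no degree) the firm holds the prior 3/4 and pays 3/4·136 + 1/4·68 = 119. Off-path (degree) belief 0 gives 0·136 + 1·68 = 68.
High-ability: no degree gives 119 − 0 = 119; degree gives 68 − 29 = 39. Stays. ✓
Low-ability: no degree gives 119 − 0 = 119; degree gives 68 − 79 = -11. Stays. ✓

Yes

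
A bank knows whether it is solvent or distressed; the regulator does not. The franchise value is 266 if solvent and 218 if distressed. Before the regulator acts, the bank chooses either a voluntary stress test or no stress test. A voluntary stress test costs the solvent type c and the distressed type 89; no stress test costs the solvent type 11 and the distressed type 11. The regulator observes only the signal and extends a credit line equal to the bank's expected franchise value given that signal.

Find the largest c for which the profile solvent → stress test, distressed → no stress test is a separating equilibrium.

Under separation: stress test → solvent (pays 266); no stress test → distressed (pays 218).
Distressed: 218 − 11 = 207 ≥ 266 − 89 = 177. Holds regardless of c. ✓
Solvent: 266 − c ≥ 218 − 11, so c ≤ 266 − 207 = 59.

59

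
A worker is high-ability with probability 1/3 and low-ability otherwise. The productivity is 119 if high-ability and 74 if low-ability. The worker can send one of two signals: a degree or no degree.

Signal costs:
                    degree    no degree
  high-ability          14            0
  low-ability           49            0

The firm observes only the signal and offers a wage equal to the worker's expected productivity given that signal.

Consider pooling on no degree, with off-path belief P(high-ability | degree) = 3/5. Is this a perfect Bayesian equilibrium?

Yes

At the pooled signal (no degree) the firm holds the prior 1/3 and pays 1/3·119 + 2/3·74 = 89. Off-path (degree) belief 3/5 gives 3/5·119 + 2/5·74 = 101.
High-ability: no degree gives 89 − 0 = 89; degree gives 101 − 14 = 87. Stays. ✓
Low-ability: no degree gives 89 − 0 = 89; degree gives 101 − 49 = 52. Stays. ✓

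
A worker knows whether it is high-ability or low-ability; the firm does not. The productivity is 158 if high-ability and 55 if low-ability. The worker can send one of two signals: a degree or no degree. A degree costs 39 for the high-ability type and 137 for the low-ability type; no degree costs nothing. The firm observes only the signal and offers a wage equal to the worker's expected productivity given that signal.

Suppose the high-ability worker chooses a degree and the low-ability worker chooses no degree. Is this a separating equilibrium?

Under separation the firm infers type exactly: degree → high-ability (pays 158), no degree → low-ability (pays 55).
High-ability: degree gives 158 − 39 = 119; no degree gives 55 − 0 = 55. No deviation. ✓
Low-ability: no degree gives 55 − 0 = 55; degree gives 158 − 137 = 21. No deviation. ✓
Neither type gains from mimicking the other.

Yes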